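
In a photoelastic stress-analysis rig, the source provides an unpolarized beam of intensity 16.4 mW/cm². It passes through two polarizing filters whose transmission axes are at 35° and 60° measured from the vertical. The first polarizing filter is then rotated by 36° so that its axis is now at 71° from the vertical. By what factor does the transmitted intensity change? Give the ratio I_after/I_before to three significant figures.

Before rotation:
Unpolarized light through the first polarizer → I₁ = ½ I₀, now polarized at 35°.
I₂ = I₁ cos²(60° − 35°) = 0.5 I₀ · cos²(25°) = 0.4107 I₀.
After rotation:
Unpolarized light through the first polarizer → I₁ = ½ I₀, now polarized at 71°.
I₂ = I₁ cos²(60° − 71°) = 0.5 I₀ · cos²(11°) = 0.4818 I₀.
Ratio = 0.4818 / 0.4107 = 1.173.

I_new/I_old ≈ 1.17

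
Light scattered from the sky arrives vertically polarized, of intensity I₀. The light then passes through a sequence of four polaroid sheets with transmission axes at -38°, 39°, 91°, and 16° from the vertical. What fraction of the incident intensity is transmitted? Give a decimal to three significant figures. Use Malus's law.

≈ 0.000798 I₀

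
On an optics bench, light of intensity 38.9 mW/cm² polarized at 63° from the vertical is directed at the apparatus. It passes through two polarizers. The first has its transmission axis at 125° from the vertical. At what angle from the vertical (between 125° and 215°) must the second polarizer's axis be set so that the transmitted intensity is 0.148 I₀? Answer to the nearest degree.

By Malus's law, I₁ = I₀ cos²(125° − 63°) = I₀ cos²(62°) = 0.2204 I₀.
Need I₂/I₀ = 0.148, so cos²(θ − 125°) = 0.148 / 0.2204 = 0.6715.
θ − 125° = arccos(√0.6715) = 35.0°, giving θ ≈ 125 + 35.0 = 160.0°.

θ ≈ 160°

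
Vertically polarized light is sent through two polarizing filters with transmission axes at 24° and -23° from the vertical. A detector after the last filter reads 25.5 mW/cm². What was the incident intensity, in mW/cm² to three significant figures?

I₀ ≈ 65.7 mW/cm²

By Malus's law, I₁ = I₀ cos²(24° − 0°) = I₀ cos²(24°) = 0.8346 I₀.
I₂ = I₁ cos²(-23° − 24°) = 0.8346 I₀ · cos²(47°) = 0.3882 I₀.
So 25.5 mW/cm² = 0.3882 I₀, giving I₀ = 25.5/0.3882 = 65.69 mW/cm².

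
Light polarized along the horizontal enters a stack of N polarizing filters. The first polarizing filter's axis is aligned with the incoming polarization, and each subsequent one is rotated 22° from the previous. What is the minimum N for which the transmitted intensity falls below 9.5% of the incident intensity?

First polarizer is aligned with the polarization: full transmission.
Each further stage multiplies by cos²(22°) = 0.8597.
After N polarizers: T = 0.8597^(N−1). Require T < 0.095 ⇒ N−1 > ln(0.095)/ln(0.8597) = 15.57, so N−1 ≥ 16 and N = 17.
Check: N=17 gives T = 0.08898 < 0.095; N=16 gives T = 0.1035.

N = 17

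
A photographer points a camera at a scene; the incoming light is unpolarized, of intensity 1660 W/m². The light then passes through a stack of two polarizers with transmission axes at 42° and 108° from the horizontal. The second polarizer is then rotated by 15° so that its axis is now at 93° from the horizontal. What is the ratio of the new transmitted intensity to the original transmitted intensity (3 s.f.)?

I_new/I_old ≈ 2.39

Before rotation:
Unpolarized light through the first polarizer → I₁ = ½ I₀, now polarized at 42°.
I₂ = I₁ cos²(108° − 42°) = 0.5 I₀ · cos²(66°) = 0.08272 I₀.
After rotation:
Unpolarized light through the first polarizer → I₁ = ½ I₀, now polarized at 42°.
I₂ = I₁ cos²(93° − 42°) = 0.5 I₀ · cos²(51°) = 0.198 I₀.
Ratio = 0.198 / 0.08272 = 2.394.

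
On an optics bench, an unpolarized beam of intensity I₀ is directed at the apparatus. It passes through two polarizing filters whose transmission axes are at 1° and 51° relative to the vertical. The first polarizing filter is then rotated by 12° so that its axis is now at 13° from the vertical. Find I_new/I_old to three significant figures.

I_new/I_old ≈ 1.50

Before rotation:
Unpolarized light through the first polarizer → I₁ = ½ I₀, now polarized at 1°.
I₂ = I₁ cos²(51° − 1°) = 0.5 I₀ · cos²(50°) = 0.2066 I₀.
After rotation:
Unpolarized light through the first polarizer → I₁ = ½ I₀, now polarized at 13°.
I₂ = I₁ cos²(51° − 13°) = 0.5 I₀ · cos²(38°) = 0.3105 I₀.
Ratio = 0.3105 / 0.2066 = 1.503.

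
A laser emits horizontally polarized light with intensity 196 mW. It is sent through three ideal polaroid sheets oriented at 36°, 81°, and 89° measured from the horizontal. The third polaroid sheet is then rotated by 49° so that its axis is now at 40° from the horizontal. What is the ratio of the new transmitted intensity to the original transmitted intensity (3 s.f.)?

I_new/I_old ≈ 0.581

Before rotation:
By Malus's law, I₁ = I₀ cos²(36° − 0°) = I₀ cos²(36°) = 0.6545 I₀.
I₂ = I₁ cos²(81° − 36°) = 0.6545 I₀ · cos²(45°) = 0.3273 I₀.
I₃ = I₂ cos²(89° − 81°) = 0.3273 I₀ · cos²(8°) = 0.3209 I₀.
After rotation:
I₁ = I₀ cos²(36° − 0°) = I₀ cos²(36°) = 0.6545 I₀.
I₂ = I₁ cos²(81° − 36°) = 0.6545 I₀ · cos²(45°) = 0.3273 I₀.
I₃ = I₂ cos²(40° − 81°) = 0.3273 I₀ · cos²(41°) = 0.1864 I₀.
Ratio = 0.1864 / 0.3209 = 0.5808.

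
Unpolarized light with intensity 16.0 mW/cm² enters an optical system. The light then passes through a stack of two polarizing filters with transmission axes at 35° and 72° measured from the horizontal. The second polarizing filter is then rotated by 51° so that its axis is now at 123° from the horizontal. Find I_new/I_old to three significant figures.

I_new/I_old ≈ 0.00191

Before rotation:
Unpolarized light through the first polarizer → I₁ = ½ I₀, now polarized at 35°.
I₂ = I₁ cos²(72° − 35°) = 0.5 I₀ · cos²(37°) = 0.3189 I₀.
After rotation:
Unpolarized light through the first polarizer → I₁ = ½ I₀, now polarized at 35°.
I₂ = I₁ cos²(123° − 35°) = 0.5 I₀ · cos²(88°) = 0.000609 I₀.
Ratio = 0.000609 / 0.3189 = 0.00191.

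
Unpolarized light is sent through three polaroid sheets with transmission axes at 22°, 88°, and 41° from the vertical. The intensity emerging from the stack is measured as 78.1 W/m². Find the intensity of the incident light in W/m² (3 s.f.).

I₀ ≈ 2030 W/m²

Unpolarized light through the first polarizer → I₁ = ½ I₀, now polarized at 22°.
I₂ = I₁ cos²(88° − 22°) = 0.5 I₀ · cos²(66°) = 0.08272 I₀.
I₃ = I₂ cos²(41° − 88°) = 0.08272 I₀ · cos²(47°) = 0.03847 I₀.
So 78.1 W/m² = 0.03847 I₀, giving I₀ = 78.1/0.03847 = 2030 W/m².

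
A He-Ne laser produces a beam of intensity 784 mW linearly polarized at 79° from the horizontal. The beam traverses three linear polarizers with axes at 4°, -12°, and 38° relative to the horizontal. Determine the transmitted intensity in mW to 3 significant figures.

I₁ = 784 mW · cos²(75°) = 52.52 mW.
I₂ = I₁ · cos²(16°) = 52.52 · 0.924 = 48.53 mW.
I₃ = I₂ · cos²(50°) = 48.53 · 0.4132 = 20.05 mW.

I ≈ 20.1 mW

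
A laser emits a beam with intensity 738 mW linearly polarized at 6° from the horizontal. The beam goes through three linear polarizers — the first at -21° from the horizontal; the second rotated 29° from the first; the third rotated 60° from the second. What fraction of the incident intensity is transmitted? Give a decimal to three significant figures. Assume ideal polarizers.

I/I₀ ≈ 0.152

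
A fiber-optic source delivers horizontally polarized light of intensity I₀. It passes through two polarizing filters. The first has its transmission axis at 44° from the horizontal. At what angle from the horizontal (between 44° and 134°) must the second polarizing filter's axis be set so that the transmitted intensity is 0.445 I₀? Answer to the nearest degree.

θ ≈ 66°

I₁ = I₀ cos²(44° − 0°) = I₀ cos²(44°) = 0.5174 I₀.
Need I₂/I₀ = 0.445, so cos²(θ − 44°) = 0.445 / 0.5174 = 0.86.
θ − 44° = arccos(√0.86) = 22.0°, giving θ ≈ 44 + 22.0 = 66.0°.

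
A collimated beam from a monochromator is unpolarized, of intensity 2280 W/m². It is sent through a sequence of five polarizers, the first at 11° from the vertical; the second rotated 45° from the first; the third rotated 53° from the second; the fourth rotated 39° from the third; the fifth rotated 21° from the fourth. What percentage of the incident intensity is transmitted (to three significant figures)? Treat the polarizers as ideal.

≈ 4.77%

Unpolarized light through the first polarizer → I₁ = 2280 W/m²/2 = 1140 W/m², polarized at 11°.
I₂ = I₁ · cos²(45°) = 1140 · 0.5 = 570 W/m².
I₃ = I₂ · cos²(53°) = 570 · 0.3622 = 206.4 W/m².
I₄ = I₃ · cos²(39°) = 206.4 · 0.604 = 124.7 W/m².
I₅ = I₄ · cos²(21°) = 124.7 · 0.8716 = 108.7 W/m².
That is 4.766% of the incident intensity.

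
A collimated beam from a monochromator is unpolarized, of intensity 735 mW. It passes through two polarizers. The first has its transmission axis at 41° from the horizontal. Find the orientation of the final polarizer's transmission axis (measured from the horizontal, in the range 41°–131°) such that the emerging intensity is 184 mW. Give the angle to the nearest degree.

θ ≈ 86°

Unpolarized light through the first polarizer → I₁ = ½ I₀, now polarized at 41°.
Target fraction: 184 / 735 mW = 0.2503 of I₀.
Need I₂/I₀ = 0.2503, so cos²(θ − 41°) = 0.2503 / 0.5 = 0.5007.
θ − 41° = arccos(√0.5007) = 45.0°, giving θ ≈ 41 + 45.0 = 86.0°.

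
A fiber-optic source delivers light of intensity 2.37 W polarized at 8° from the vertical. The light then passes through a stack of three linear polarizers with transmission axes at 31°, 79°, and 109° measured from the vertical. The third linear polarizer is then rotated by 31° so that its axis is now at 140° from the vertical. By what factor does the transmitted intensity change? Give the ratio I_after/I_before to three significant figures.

I_new/I_old ≈ 0.313

Before rotation:
I₁ = I₀ cos²(31° − 8°) = I₀ cos²(23°) = 0.8473 I₀.
I₂ = I₁ cos²(79° − 31°) = 0.8473 I₀ · cos²(48°) = 0.3794 I₀.
I₃ = I₂ cos²(109° − 79°) = 0.3794 I₀ · cos²(30°) = 0.2845 I₀.
After rotation:
I₁ = I₀ cos²(31° − 8°) = I₀ cos²(23°) = 0.8473 I₀.
I₂ = I₁ cos²(79° − 31°) = 0.8473 I₀ · cos²(48°) = 0.3794 I₀.
I₃ = I₂ cos²(140° − 79°) = 0.3794 I₀ · cos²(61°) = 0.08917 I₀.
Ratio = 0.08917 / 0.2845 = 0.3134.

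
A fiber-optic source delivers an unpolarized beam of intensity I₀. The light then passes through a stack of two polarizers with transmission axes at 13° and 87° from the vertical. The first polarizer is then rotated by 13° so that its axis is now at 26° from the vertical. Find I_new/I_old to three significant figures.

I_new/I_old ≈ 3.09

Before rotation:
Unpolarized light through the first polarizer → I₁ = ½ I₀, now polarized at 13°.
I₂ = I₁ cos²(87° − 13°) = 0.5 I₀ · cos²(74°) = 0.03799 I₀.
After rotation:
Unpolarized light through the first polarizer → I₁ = ½ I₀, now polarized at 26°.
I₂ = I₁ cos²(87° − 26°) = 0.5 I₀ · cos²(61°) = 0.1175 I₀.
Ratio = 0.1175 / 0.03799 = 3.094.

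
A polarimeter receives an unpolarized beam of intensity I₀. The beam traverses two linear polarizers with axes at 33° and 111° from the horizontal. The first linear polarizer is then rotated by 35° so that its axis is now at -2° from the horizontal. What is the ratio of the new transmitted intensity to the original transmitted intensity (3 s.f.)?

Before rotation:
Unpolarized light through the first polarizer → I₁ = ½ I₀, now polarized at 33°.
I₂ = I₁ cos²(111° − 33°) = 0.5 I₀ · cos²(78°) = 0.02161 I₀.
After rotation:
Unpolarized light through the first polarizer → I₁ = ½ I₀, now polarized at -2°.
Angle between axes 1 and 2: 67°. I₂ = 0.5 I₀ · cos²(67°) = 0.07634 I₀.
Ratio = 0.07634 / 0.02161 = 3.532.

I_new/I_old ≈ 3.53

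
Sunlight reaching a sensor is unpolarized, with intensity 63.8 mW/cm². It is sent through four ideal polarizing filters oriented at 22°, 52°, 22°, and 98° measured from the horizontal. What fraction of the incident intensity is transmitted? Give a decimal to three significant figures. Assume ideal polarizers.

I/I₀ ≈ 0.0165

Unpolarized light through the first polarizer → I₁ = 63.8 mW/cm²/2 = 31.9 mW/cm², polarized at 22°.
I₂ = I₁ · cos²(30°) = 31.9 · 0.75 = 23.93 mW/cm².
I₃ = I₂ · cos²(30°) = 23.93 · 0.75 = 17.94 mW/cm².
I₄ = I₃ · cos²(76°) = 17.94 · 0.05853 = 1.05 mW/cm².
Transmitted fraction = 0.01646.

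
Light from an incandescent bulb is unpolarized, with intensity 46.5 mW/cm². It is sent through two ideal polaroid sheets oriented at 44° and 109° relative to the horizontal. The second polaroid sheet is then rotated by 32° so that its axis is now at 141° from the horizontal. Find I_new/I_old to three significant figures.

Before rotation:
Unpolarized light through the first polarizer → I₁ = ½ I₀, now polarized at 44°.
I₂ = I₁ cos²(109° − 44°) = 0.5 I₀ · cos²(65°) = 0.0893 I₀.
After rotation:
Unpolarized light through the first polarizer → I₁ = ½ I₀, now polarized at 44°.
Angle between axes 1 and 2: 83°. I₂ = 0.5 I₀ · cos²(83°) = 0.007426 I₀.
Ratio = 0.007426 / 0.0893 = 0.08316.

I_new/I_old ≈ 0.0832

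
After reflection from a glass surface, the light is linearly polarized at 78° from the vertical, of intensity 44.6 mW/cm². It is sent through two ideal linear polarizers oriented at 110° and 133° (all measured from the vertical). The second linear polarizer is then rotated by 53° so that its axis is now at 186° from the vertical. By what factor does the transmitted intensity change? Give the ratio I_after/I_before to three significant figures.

Before rotation:
By Malus's law, I₁ = I₀ cos²(110° − 78°) = I₀ cos²(32°) = 0.7192 I₀.
I₂ = I₁ cos²(133° − 110°) = 0.7192 I₀ · cos²(23°) = 0.6094 I₀.
After rotation:
I₁ = I₀ cos²(110° − 78°) = I₀ cos²(32°) = 0.7192 I₀.
I₂ = I₁ cos²(186° − 110°) = 0.7192 I₀ · cos²(76°) = 0.04209 I₀.
Ratio = 0.04209 / 0.6094 = 0.06907.

I_new/I_old ≈ 0.0691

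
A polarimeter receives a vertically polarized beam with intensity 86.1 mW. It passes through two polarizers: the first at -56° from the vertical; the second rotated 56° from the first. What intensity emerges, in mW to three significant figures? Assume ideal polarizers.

By Malus's law, I₁ = 86.1 mW · cos²(56°) = 26.92 mW.
I₂ = I₁ · cos²(56°) = 26.92 · 0.3127 = 8.419 mW.

I ≈ 8.42 mW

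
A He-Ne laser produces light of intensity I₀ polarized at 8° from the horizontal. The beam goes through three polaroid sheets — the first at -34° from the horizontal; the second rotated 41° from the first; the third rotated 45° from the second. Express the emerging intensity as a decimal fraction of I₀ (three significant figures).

≈ 0.157 I₀

By Malus's law, I₁ = I₀ cos²(-34° − 8°) = I₀ cos²(42°) = 0.5523 I₀.
I₂ = I₁ cos²(41°) = 0.5523 · 0.5696 I₀ = 0.3146 I₀.
I₃ = I₂ cos²(45°) = 0.3146 · 0.5 I₀ = 0.1573 I₀.
Transmitted fraction = 0.1573.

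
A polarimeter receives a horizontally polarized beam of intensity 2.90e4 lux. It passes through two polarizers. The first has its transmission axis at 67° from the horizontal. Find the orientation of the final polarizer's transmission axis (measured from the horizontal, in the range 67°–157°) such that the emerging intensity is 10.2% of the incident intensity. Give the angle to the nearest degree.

θ ≈ 102°

I₁ = I₀ cos²(67° − 0°) = I₀ cos²(67°) = 0.1527 I₀.
Need I₂/I₀ = 0.102, so cos²(θ − 67°) = 0.102 / 0.1527 = 0.6681.
θ − 67° = arccos(√0.6681) = 35.2°, giving θ ≈ 67 + 35.2 = 102.2°.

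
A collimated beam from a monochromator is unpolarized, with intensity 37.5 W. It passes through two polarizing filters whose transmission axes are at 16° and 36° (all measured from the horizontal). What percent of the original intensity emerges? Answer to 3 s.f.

≈ 44.2%

Unpolarized light through the first polarizer → I₁ = 37.5 W/2 = 18.75 W, polarized at 16°.
I₂ = I₁ · cos²(20°) = 18.75 · 0.883 = 16.56 W.
That is 44.15% of the incident intensity.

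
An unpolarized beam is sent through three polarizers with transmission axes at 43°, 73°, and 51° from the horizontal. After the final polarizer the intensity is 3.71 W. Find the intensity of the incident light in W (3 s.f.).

Unpolarized light through the first polarizer → I₁ = ½ I₀, now polarized at 43°.
I₂ = I₁ cos²(73° − 43°) = 0.5 I₀ · cos²(30°) = 0.375 I₀.
I₃ = I₂ cos²(51° − 73°) = 0.375 I₀ · cos²(22°) = 0.3224 I₀.
So 3.71 W = 0.3224 I₀, giving I₀ = 3.71/0.3224 = 11.51 W.

I₀ ≈ 11.5 W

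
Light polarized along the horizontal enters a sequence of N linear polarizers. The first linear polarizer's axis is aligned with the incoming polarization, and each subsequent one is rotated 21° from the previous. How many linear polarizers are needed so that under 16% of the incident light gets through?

First polarizer is aligned with the polarization: full transmission.
Each further stage multiplies by cos²(21°) = 0.8716.
After N polarizers: T = 0.8716^(N−1). Require T < 0.16 ⇒ N−1 > ln(0.16)/ln(0.8716) = 13.33, so N−1 ≥ 14 and N = 15.
Check: N=15 gives T = 0.146 < 0.16; N=14 gives T = 0.1675.

N = 15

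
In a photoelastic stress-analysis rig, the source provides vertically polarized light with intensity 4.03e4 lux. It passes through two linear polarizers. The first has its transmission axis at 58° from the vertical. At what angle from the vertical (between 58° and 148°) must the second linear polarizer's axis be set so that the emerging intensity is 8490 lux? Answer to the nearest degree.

θ ≈ 88°

I₁ = I₀ cos²(58° − 0°) = I₀ cos²(58°) = 0.2808 I₀.
Target fraction: 8490 / 4.03e4 lux = 0.2107 of I₀.
Need I₂/I₀ = 0.2107, so cos²(θ − 58°) = 0.2107 / 0.2808 = 0.7502.
θ − 58° = arccos(√0.7502) = 30.0°, giving θ ≈ 58 + 30.0 = 88.0°.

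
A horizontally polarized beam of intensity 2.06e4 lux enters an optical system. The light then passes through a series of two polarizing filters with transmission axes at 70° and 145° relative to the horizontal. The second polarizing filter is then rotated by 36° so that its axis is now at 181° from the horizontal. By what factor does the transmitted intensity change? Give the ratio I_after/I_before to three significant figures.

Before rotation:
I₁ = I₀ cos²(70° − 0°) = I₀ cos²(70°) = 0.117 I₀.
I₂ = I₁ cos²(145° − 70°) = 0.117 I₀ · cos²(75°) = 0.007836 I₀.
After rotation:
I₁ = I₀ cos²(70° − 0°) = I₀ cos²(70°) = 0.117 I₀.
Angle between axes 1 and 2: 69°. I₂ = 0.117 I₀ · cos²(69°) = 0.01502 I₀.
Ratio = 0.01502 / 0.007836 = 1.917.

I_new/I_old ≈ 1.92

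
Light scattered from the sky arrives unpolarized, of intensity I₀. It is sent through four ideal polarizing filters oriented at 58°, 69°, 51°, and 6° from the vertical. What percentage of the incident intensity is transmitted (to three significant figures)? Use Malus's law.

≈ 21.8%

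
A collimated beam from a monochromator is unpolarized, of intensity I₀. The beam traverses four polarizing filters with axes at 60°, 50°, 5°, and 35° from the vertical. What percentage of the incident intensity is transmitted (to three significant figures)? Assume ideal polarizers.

≈ 18.2%

Unpolarized light through the first polarizer → I₁ = ½ I₀, now polarized at 60°.
I₂ = I₁ cos²(50° − 60°) = 0.5 I₀ · cos²(10°) = 0.4849 I₀.
I₃ = I₂ cos²(5° − 50°) = 0.4849 I₀ · cos²(45°) = 0.2425 I₀.
I₄ = I₃ cos²(35° − 5°) = 0.2425 I₀ · cos²(30°) = 0.1818 I₀.
That is 18.18% of the incident intensity.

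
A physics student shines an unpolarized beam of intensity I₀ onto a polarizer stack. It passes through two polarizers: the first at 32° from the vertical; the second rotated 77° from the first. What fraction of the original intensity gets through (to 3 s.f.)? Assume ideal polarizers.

Unpolarized light through the first polarizer → I₁ = ½ I₀, now polarized at 32°.
I₂ = I₁ cos²(77°) = 0.5 · 0.0506 I₀ = 0.0253 I₀.
Transmitted fraction = 0.0253.

≈ 0.0253 I₀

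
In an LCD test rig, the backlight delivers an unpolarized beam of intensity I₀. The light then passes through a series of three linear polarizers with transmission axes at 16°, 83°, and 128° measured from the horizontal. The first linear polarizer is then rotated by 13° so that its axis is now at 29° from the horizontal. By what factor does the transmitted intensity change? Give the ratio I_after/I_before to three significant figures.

Before rotation:
Unpolarized light through the first polarizer → I₁ = ½ I₀, now polarized at 16°.
I₂ = I₁ cos²(83° − 16°) = 0.5 I₀ · cos²(67°) = 0.07634 I₀.
I₃ = I₂ cos²(128° − 83°) = 0.07634 I₀ · cos²(45°) = 0.03817 I₀.
After rotation:
Unpolarized light through the first polarizer → I₁ = ½ I₀, now polarized at 29°.
I₂ = I₁ cos²(83° − 29°) = 0.5 I₀ · cos²(54°) = 0.1727 I₀.
I₃ = I₂ cos²(128° − 83°) = 0.1727 I₀ · cos²(45°) = 0.08637 I₀.
Ratio = 0.08637 / 0.03817 = 2.263.

I_new/I_old ≈ 2.26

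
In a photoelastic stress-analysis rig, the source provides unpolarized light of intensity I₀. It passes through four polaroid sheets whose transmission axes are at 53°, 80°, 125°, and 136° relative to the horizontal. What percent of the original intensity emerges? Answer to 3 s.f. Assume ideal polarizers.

≈ 19.1%

Unpolarized light through the first polarizer → I₁ = ½ I₀, now polarized at 53°.
I₂ = I₁ cos²(80° − 53°) = 0.5 I₀ · cos²(27°) = 0.3969 I₀.
I₃ = I₂ cos²(125° − 80°) = 0.3969 I₀ · cos²(45°) = 0.1985 I₀.
I₄ = I₃ cos²(136° − 125°) = 0.1985 I₀ · cos²(11°) = 0.1912 I₀.
That is 19.12% of the incident intensity.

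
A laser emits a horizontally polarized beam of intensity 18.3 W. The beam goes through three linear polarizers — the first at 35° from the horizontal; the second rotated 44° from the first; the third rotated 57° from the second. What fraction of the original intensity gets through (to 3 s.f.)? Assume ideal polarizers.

I/I₀ ≈ 0.103

By Malus's law, I₁ = 18.3 W · cos²(35°) = 12.28 W.
I₂ = I₁ · cos²(44°) = 12.28 · 0.5174 = 6.354 W.
I₃ = I₂ · cos²(57°) = 6.354 · 0.2966 = 1.885 W.
Transmitted fraction = 0.103.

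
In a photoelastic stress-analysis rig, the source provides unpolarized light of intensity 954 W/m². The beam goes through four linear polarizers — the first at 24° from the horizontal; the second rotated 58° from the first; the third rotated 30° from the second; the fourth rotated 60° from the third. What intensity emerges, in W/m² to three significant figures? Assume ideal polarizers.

Unpolarized light through the first polarizer → I₁ = 954 W/m²/2 = 477 W/m², polarized at 24°.
I₂ = I₁ · cos²(58°) = 477 · 0.2808 = 133.9 W/m².
I₃ = I₂ · cos²(30°) = 133.9 · 0.75 = 100.5 W/m².
I₄ = I₃ · cos²(60°) = 100.5 · 0.25 = 25.12 W/m².

I ≈ 25.1 W/m²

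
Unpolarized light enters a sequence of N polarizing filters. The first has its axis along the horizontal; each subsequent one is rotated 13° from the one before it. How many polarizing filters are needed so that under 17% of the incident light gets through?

First polarizer halves the unpolarized light: factor 1/2.
Each further stage multiplies by cos²(13°) = 0.9494.
After N polarizers: T = 0.5·0.9494^(N−1). Require T < 0.17 ⇒ N−1 > ln(0.17/0.5)/ln(0.9494) = 20.78, so N−1 ≥ 21 and N = 22.
Check: N=22 gives T = 0.168 < 0.17; N=21 gives T = 0.177.

N = 22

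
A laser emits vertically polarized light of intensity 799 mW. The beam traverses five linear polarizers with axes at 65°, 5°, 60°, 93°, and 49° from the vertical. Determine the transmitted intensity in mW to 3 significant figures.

I ≈ 4.27 mW

By Malus's law, I₁ = 799 mW · cos²(65°) = 142.7 mW.
I₂ = I₁ · cos²(60°) = 142.7 · 0.25 = 35.68 mW.
I₃ = I₂ · cos²(55°) = 35.68 · 0.329 = 11.74 mW.
I₄ = I₃ · cos²(33°) = 11.74 · 0.7034 = 8.256 mW.
I₅ = I₄ · cos²(44°) = 8.256 · 0.5174 = 4.272 mW.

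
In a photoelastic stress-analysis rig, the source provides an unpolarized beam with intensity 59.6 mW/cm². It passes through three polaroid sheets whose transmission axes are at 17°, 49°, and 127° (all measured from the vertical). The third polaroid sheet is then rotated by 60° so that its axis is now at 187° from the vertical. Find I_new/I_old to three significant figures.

I_new/I_old ≈ 12.8

Before rotation:
Unpolarized light through the first polarizer → I₁ = ½ I₀, now polarized at 17°.
I₂ = I₁ cos²(49° − 17°) = 0.5 I₀ · cos²(32°) = 0.3596 I₀.
I₃ = I₂ cos²(127° − 49°) = 0.3596 I₀ · cos²(78°) = 0.01554 I₀.
After rotation:
Unpolarized light through the first polarizer → I₁ = ½ I₀, now polarized at 17°.
I₂ = I₁ cos²(49° − 17°) = 0.5 I₀ · cos²(32°) = 0.3596 I₀.
Angle between axes 2 and 3: 42°. I₃ = 0.3596 I₀ · cos²(42°) = 0.1986 I₀.
Ratio = 0.1986 / 0.01554 = 12.78.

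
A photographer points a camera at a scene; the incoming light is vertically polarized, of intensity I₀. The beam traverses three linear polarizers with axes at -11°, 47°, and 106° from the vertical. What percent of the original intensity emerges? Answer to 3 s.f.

I₁ = I₀ cos²(-11° − 0°) = I₀ cos²(11°) = 0.9636 I₀.
I₂ = I₁ cos²(47° + 11°) = 0.9636 I₀ · cos²(58°) = 0.2706 I₀.
I₃ = I₂ cos²(106° − 47°) = 0.2706 I₀ · cos²(59°) = 0.07178 I₀.
That is 7.178% of the incident intensity.

≈ 7.18%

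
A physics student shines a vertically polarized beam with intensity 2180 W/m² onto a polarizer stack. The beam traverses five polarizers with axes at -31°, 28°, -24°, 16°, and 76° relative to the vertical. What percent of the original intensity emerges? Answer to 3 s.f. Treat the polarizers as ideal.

≈ 1.08%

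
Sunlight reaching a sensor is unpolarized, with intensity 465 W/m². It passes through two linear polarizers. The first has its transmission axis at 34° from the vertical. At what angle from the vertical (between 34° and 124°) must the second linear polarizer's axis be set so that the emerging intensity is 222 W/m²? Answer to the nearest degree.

θ ≈ 46°

Unpolarized light through the first polarizer → I₁ = ½ I₀, now polarized at 34°.
Target fraction: 222 / 465 W/m² = 0.4774 of I₀.
Need I₂/I₀ = 0.4774, so cos²(θ − 34°) = 0.4774 / 0.5 = 0.9548.
θ − 34° = arccos(√0.9548) = 12.3°, giving θ ≈ 34 + 12.3 = 46.3°.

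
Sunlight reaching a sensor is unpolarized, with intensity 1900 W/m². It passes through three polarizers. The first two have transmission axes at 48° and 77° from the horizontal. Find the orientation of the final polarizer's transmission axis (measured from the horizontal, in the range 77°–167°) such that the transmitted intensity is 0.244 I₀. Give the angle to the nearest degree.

θ ≈ 114°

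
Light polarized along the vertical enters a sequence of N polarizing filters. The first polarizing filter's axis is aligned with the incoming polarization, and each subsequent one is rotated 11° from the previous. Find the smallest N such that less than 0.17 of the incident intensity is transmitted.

N = 49

First polarizer is aligned with the polarization: full transmission.
Each further stage multiplies by cos²(11°) = 0.9636.
After N polarizers: T = 0.9636^(N−1). Require T < 0.17 ⇒ N−1 > ln(0.17)/ln(0.9636) = 47.78, so N−1 ≥ 48 and N = 49.
Check: N=49 gives T = 0.1686 < 0.17; N=48 gives T = 0.175.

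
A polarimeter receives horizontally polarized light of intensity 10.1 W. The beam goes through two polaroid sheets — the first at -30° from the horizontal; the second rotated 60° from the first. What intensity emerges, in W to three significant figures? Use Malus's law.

By Malus's law, I₁ = 10.1 W · cos²(30°) = 7.575 W.
I₂ = I₁ · cos²(60°) = 7.575 · 0.25 = 1.894 W.

I ≈ 1.89 W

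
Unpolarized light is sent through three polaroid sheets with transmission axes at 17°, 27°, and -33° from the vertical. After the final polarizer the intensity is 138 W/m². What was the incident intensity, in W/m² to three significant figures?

Unpolarized light through the first polarizer → I₁ = ½ I₀, now polarized at 17°.
I₂ = I₁ cos²(27° − 17°) = 0.5 I₀ · cos²(10°) = 0.4849 I₀.
I₃ = I₂ cos²(-33° − 27°) = 0.4849 I₀ · cos²(60°) = 0.1212 I₀.
So 138 W/m² = 0.1212 I₀, giving I₀ = 138/0.1212 = 1138 W/m².

I₀ ≈ 1140 W/m²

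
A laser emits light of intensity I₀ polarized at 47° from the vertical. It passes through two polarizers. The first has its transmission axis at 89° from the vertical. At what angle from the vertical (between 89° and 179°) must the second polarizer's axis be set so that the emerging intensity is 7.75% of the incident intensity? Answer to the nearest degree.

By Malus's law, I₁ = I₀ cos²(89° − 47°) = I₀ cos²(42°) = 0.5523 I₀.
Need I₂/I₀ = 0.0775, so cos²(θ − 89°) = 0.0775 / 0.5523 = 0.1403.
θ − 89° = arccos(√0.1403) = 68.0°, giving θ ≈ 89 + 68.0 = 157.0°.

θ ≈ 157°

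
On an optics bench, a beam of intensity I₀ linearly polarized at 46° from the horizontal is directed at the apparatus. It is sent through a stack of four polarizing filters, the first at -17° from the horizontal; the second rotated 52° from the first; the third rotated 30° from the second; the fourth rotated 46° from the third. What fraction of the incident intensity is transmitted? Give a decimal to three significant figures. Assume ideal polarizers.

≈ 0.0283 I₀

I₁ = I₀ cos²(-17° − 46°) = I₀ cos²(63°) = 0.2061 I₀.
I₂ = I₁ cos²(52°) = 0.2061 · 0.379 I₀ = 0.07812 I₀.
I₃ = I₂ cos²(30°) = 0.07812 · 0.75 I₀ = 0.05859 I₀.
I₄ = I₃ cos²(46°) = 0.05859 · 0.4826 I₀ = 0.02827 I₀.
Transmitted fraction = 0.02827.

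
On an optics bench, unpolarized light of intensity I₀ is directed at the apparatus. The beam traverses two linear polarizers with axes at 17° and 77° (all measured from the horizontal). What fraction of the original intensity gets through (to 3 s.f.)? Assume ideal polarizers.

Unpolarized light through the first polarizer → I₁ = ½ I₀, now polarized at 17°.
I₂ = I₁ cos²(77° − 17°) = 0.5 I₀ · cos²(60°) = 0.125 I₀.
Transmitted fraction = 0.125.

≈ 0.125 I₀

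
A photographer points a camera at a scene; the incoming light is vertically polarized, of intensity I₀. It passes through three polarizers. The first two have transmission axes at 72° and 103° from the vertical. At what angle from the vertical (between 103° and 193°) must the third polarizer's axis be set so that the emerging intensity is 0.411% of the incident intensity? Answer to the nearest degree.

θ ≈ 179°

I₁ = I₀ cos²(72° − 0°) = I₀ cos²(72°) = 0.09549 I₀.
I₂ = I₁ cos²(103° − 72°) = 0.09549 I₀ · cos²(31°) = 0.07016 I₀.
Need I₃/I₀ = 0.00411, so cos²(θ − 103°) = 0.00411 / 0.07016 = 0.05858.
θ − 103° = arccos(√0.05858) = 76.0°, giving θ ≈ 103 + 76.0 = 179.0°.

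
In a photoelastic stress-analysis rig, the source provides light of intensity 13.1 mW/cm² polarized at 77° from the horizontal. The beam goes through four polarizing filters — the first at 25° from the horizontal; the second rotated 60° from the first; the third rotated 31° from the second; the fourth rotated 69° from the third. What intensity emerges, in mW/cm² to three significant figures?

I ≈ 0.117 mW/cm²

By Malus's law, I₁ = 13.1 mW/cm² · cos²(52°) = 4.965 mW/cm².
I₂ = I₁ · cos²(60°) = 4.965 · 0.25 = 1.241 mW/cm².
I₃ = I₂ · cos²(31°) = 1.241 · 0.7347 = 0.9121 mW/cm².
I₄ = I₃ · cos²(69°) = 0.9121 · 0.1284 = 0.1171 mW/cm².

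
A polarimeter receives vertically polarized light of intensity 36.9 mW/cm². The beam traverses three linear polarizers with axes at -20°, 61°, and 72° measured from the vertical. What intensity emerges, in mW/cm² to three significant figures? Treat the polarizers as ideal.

I ≈ 0.768 mW/cm²

I₁ = 36.9 mW/cm² · cos²(20°) = 32.58 mW/cm².
I₂ = I₁ · cos²(81°) = 32.58 · 0.02447 = 0.7974 mW/cm².
I₃ = I₂ · cos²(11°) = 0.7974 · 0.9636 = 0.7683 mW/cm².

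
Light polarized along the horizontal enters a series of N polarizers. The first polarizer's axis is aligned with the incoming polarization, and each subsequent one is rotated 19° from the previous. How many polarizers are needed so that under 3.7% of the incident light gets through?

N = 31

First polarizer is aligned with the polarization: full transmission.
Each further stage multiplies by cos²(19°) = 0.894.
After N polarizers: T = 0.894^(N−1). Require T < 0.037 ⇒ N−1 > ln(0.037)/ln(0.894) = 29.42, so N−1 ≥ 30 and N = 31.
Check: N=31 gives T = 0.03469 < 0.037; N=30 gives T = 0.0388.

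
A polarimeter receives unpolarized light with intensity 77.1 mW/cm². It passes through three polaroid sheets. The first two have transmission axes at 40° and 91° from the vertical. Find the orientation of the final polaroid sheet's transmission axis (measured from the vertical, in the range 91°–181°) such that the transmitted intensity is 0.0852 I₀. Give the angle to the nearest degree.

Unpolarized light through the first polarizer → I₁ = ½ I₀, now polarized at 40°.
I₂ = I₁ cos²(91° − 40°) = 0.5 I₀ · cos²(51°) = 0.198 I₀.
Need I₃/I₀ = 0.0852, so cos²(θ − 91°) = 0.0852 / 0.198 = 0.4303.
θ − 91° = arccos(√0.4303) = 49.0°, giving θ ≈ 91 + 49.0 = 140.0°.

θ ≈ 140°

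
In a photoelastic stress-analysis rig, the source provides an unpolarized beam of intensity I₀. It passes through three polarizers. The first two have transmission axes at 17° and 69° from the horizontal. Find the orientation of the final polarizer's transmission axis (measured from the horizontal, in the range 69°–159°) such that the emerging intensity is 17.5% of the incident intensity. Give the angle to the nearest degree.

Unpolarized light through the first polarizer → I₁ = ½ I₀, now polarized at 17°.
I₂ = I₁ cos²(69° − 17°) = 0.5 I₀ · cos²(52°) = 0.1895 I₀.
Need I₃/I₀ = 0.175, so cos²(θ − 69°) = 0.175 / 0.1895 = 0.9234.
θ − 69° = arccos(√0.9234) = 16.1°, giving θ ≈ 69 + 16.1 = 85.1°.

θ ≈ 85°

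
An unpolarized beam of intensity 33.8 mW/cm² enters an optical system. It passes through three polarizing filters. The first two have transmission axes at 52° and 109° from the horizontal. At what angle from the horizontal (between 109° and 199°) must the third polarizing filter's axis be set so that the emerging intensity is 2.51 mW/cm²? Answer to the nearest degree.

Unpolarized light through the first polarizer → I₁ = ½ I₀, now polarized at 52°.
I₂ = I₁ cos²(109° − 52°) = 0.5 I₀ · cos²(57°) = 0.1483 I₀.
Target fraction: 2.51 / 33.8 mW/cm² = 0.07426 of I₀.
Need I₃/I₀ = 0.07426, so cos²(θ − 109°) = 0.07426 / 0.1483 = 0.5007.
θ − 109° = arccos(√0.5007) = 45.0°, giving θ ≈ 109 + 45.0 = 154.0°.

θ ≈ 154°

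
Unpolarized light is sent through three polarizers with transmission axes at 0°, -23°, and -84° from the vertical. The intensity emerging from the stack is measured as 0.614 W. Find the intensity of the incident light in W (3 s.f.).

Unpolarized light through the first polarizer → I₁ = ½ I₀, now polarized at 0°.
I₂ = I₁ cos²(-23° − 0°) = 0.5 I₀ · cos²(23°) = 0.4237 I₀.
I₃ = I₂ cos²(-84° + 23°) = 0.4237 I₀ · cos²(61°) = 0.09958 I₀.
So 0.614 W = 0.09958 I₀, giving I₀ = 0.614/0.09958 = 6.166 W.

I₀ ≈ 6.17 W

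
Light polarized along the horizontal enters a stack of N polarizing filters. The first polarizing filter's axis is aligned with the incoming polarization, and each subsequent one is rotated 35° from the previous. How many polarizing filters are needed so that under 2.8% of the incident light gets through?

N = 10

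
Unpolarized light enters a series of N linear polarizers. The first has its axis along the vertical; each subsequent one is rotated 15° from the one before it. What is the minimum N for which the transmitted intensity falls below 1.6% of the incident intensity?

First polarizer halves the unpolarized light: factor 1/2.
Each further stage multiplies by cos²(15°) = 0.933.
After N polarizers: T = 0.5·0.933^(N−1). Require T < 0.016 ⇒ N−1 > ln(0.016/0.5)/ln(0.933) = 49.64, so N−1 ≥ 50 and N = 51.
Check: N=51 gives T = 0.01561 < 0.016; N=50 gives T = 0.01673.

N = 51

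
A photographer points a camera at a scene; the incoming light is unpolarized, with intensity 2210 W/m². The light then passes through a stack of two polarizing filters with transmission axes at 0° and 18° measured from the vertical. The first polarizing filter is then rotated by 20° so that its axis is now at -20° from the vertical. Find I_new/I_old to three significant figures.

I_new/I_old ≈ 0.687

Before rotation:
Unpolarized light through the first polarizer → I₁ = ½ I₀, now polarized at 0°.
I₂ = I₁ cos²(18° − 0°) = 0.5 I₀ · cos²(18°) = 0.4523 I₀.
After rotation:
Unpolarized light through the first polarizer → I₁ = ½ I₀, now polarized at -20°.
I₂ = I₁ cos²(18° + 20°) = 0.5 I₀ · cos²(38°) = 0.3105 I₀.
Ratio = 0.3105 / 0.4523 = 0.6865.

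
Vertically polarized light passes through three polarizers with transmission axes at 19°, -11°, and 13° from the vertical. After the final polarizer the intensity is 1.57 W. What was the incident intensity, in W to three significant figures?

By Malus's law, I₁ = I₀ cos²(19° − 0°) = I₀ cos²(19°) = 0.894 I₀.
I₂ = I₁ cos²(-11° − 19°) = 0.894 I₀ · cos²(30°) = 0.6705 I₀.
I₃ = I₂ cos²(13° + 11°) = 0.6705 I₀ · cos²(24°) = 0.5596 I₀.
So 1.57 W = 0.5596 I₀, giving I₀ = 1.57/0.5596 = 2.806 W.

I₀ ≈ 2.81 W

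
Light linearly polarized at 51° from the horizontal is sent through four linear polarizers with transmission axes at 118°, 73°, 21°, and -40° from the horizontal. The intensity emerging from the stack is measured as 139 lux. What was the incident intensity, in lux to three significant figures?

I₀ ≈ 2.04e4 lux

By Malus's law, I₁ = I₀ cos²(118° − 51°) = I₀ cos²(67°) = 0.1527 I₀.
I₂ = I₁ cos²(73° − 118°) = 0.1527 I₀ · cos²(45°) = 0.07634 I₀.
I₃ = I₂ cos²(21° − 73°) = 0.07634 I₀ · cos²(52°) = 0.02893 I₀.
I₄ = I₃ cos²(-40° − 21°) = 0.02893 I₀ · cos²(61°) = 0.006801 I₀.
So 139 lux = 0.006801 I₀, giving I₀ = 139/0.006801 = 2.044e+04 lux.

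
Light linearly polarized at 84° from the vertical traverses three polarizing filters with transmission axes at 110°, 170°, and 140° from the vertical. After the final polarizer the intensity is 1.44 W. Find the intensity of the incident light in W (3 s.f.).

By Malus's law, I₁ = I₀ cos²(110° − 84°) = I₀ cos²(26°) = 0.8078 I₀.
I₂ = I₁ cos²(170° − 110°) = 0.8078 I₀ · cos²(60°) = 0.202 I₀.
I₃ = I₂ cos²(140° − 170°) = 0.202 I₀ · cos²(30°) = 0.1515 I₀.
So 1.44 W = 0.1515 I₀, giving I₀ = 1.44/0.1515 = 9.507 W.

I₀ ≈ 9.51 W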